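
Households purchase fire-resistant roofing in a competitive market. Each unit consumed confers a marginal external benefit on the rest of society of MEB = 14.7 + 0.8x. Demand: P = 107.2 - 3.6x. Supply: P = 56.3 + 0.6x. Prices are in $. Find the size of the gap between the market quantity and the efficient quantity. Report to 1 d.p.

Market equilibrium (private): 56.3 + 0.6x = 107.2 - 3.6x → x_m = 12.1190.
Social marginal benefit = demand + MEB = 121.9 - 2.8x.
Set SMB = MC: 121.9 - 2.8x = 56.3 + 0.6x → x* = 19.2941.
Gap = |12.1190 − 19.2941| = 7.1751.

7.2 units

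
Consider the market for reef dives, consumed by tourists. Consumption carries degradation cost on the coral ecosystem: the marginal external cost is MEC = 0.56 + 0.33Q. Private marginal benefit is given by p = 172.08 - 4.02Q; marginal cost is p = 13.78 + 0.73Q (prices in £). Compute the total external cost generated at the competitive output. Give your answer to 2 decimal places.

Market equilibrium (private): 13.78 + 0.73Q = 172.08 - 4.02Q → Q_m = 33.3263.
Total external cost = ∫₀^{Q_m} (0.56 + 0.33Q) dQ = 0.56×33.3263 + ½×0.33×33.3263² = 201.9187.

£201.92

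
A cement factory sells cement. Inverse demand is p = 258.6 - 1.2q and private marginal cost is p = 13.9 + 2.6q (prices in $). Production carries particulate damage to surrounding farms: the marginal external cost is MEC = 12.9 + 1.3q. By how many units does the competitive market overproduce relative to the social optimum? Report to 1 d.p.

18.9 units

Market equilibrium (private): 13.9 + 2.6q = 258.6 - 1.2q → q_m = 64.3947.
Social marginal cost = private MC + MEC = 26.8 + 3.9q.
Set SMC = demand: 26.8 + 3.9q = 258.6 - 1.2q → q* = 45.4510.
Gap = |64.3947 − 45.4510| = 18.9437.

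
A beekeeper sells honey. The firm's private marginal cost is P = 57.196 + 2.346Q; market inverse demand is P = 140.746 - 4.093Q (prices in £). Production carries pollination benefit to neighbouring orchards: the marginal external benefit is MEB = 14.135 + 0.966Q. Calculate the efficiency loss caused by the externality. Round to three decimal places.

DWL = £64.979

Market equilibrium (private): 57.196 + 2.346Q = 140.746 - 4.093Q → Q_m = 12.9756.
Social marginal cost = private MC − MEB = 43.061 + 1.380Q.
Set SMC = demand: 43.061 + 1.380Q = 140.746 - 4.093Q → Q* = 17.8485.
The welfare-loss triangle has base |Q_m − Q*| and height MEB(Q_m) (the vertical gap between SMC and demand is zero at Q* and MEB at Q_m).
DWL = ½ × 4.8729 × 26.6694 = 64.9787.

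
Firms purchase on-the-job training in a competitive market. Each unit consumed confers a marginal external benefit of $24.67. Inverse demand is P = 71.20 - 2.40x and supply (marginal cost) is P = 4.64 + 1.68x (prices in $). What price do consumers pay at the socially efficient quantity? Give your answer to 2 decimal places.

Social marginal benefit = demand + MEB = 95.87 - 2.40x.
Set SMB = MC: 95.87 - 2.40x = 4.64 + 1.68x → x* = 22.3603.
Consumer price on the demand curve at x*: 71.20 − 2.40×22.3603 = 17.5353.

P = $17.54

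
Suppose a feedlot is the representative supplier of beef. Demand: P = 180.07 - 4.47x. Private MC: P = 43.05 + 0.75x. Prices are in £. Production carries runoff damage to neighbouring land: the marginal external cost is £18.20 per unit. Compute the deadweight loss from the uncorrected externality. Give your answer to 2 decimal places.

DWL = £31.73

Market equilibrium (private): 43.05 + 0.75x = 180.07 - 4.47x → x_m = 26.2490.
Social marginal cost = private MC + MEC = 61.25 + 0.75x.
Set SMC = demand: 61.25 + 0.75x = 180.07 - 4.47x → x* = 22.7625.
The welfare-loss triangle has base |x_m − x*| and height MEC(x_m) (the vertical gap between SMC and demand is zero at x* and MEC at x_m).
DWL = ½ × 3.4865 × 18.2000 = 31.7272.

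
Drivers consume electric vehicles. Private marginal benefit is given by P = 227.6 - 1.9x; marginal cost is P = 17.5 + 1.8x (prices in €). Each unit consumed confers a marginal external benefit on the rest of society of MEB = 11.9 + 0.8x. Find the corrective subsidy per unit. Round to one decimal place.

subsidy = €73.1 per unit

Social marginal benefit = demand + MEB = 239.5 - 1.1x.
Set SMB = MC: 239.5 - 1.1x = 17.5 + 1.8x → x* = 76.5517.
The Pigouvian subsidy equals MEB at x*: 11.9 + 0.8×76.5517 = 73.1414.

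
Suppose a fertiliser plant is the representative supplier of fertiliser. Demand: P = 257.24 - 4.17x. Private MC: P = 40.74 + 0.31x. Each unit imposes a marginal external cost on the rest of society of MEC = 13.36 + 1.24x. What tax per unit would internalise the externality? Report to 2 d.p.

Social marginal cost = private MC + MEC = 54.10 + 1.55x.
Set SMC = demand: 54.10 + 1.55x = 257.24 - 4.17x → x* = 35.5140.
The Pigouvian tax equals MEC at x*: 13.36 + 1.24×35.5140 = 57.3974.

tax = 57.40 per unit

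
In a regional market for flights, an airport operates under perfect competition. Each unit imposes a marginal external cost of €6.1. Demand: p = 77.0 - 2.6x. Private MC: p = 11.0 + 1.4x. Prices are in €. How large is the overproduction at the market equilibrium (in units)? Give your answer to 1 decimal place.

Market equilibrium (private): 11.0 + 1.4x = 77.0 - 2.6x → x_m = 16.5000.
Social marginal cost = private MC + MEC = 17.1 + 1.4x.
Set SMC = demand: 17.1 + 1.4x = 77.0 - 2.6x → x* = 14.9750.
Gap = |16.5000 − 14.9750| = 1.5250.

1.5 units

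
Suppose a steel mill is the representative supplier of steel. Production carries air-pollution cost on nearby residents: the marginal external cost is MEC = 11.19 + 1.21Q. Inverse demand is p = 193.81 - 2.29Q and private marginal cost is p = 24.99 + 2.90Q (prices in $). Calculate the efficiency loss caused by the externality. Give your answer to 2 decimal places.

Market equilibrium (private): 24.99 + 2.90Q = 193.81 - 2.29Q → Q_m = 32.5279.
Social marginal cost = private MC + MEC = 36.18 + 4.11Q.
Set SMC = demand: 36.18 + 4.11Q = 193.81 - 2.29Q → Q* = 24.6297.
The loss is the area between SMC and demand from Q* to Q_m; with linear curves that's a triangle of height MEC(Q_m).
DWL = ½ × 7.8982 × 50.5488 = 199.6223.

DWL = $199.62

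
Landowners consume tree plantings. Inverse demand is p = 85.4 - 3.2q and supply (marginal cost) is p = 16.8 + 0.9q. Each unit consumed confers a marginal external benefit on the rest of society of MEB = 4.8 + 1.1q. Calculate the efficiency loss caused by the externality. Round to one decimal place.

DWL = 89.7

Market equilibrium (private): 16.8 + 0.9q = 85.4 - 3.2q → q_m = 16.7317.
Social marginal benefit = demand + MEB = 90.2 - 2.1q.
Set SMB = MC: 90.2 - 2.1q = 16.8 + 0.9q → q* = 24.4667.
Height of the DWL triangle at q_m is SMB(q_m) − MC(q_m) = MEB(q_m) = 23.2049.
DWL = ½ × 7.7350 × 23.2049 = 89.7450.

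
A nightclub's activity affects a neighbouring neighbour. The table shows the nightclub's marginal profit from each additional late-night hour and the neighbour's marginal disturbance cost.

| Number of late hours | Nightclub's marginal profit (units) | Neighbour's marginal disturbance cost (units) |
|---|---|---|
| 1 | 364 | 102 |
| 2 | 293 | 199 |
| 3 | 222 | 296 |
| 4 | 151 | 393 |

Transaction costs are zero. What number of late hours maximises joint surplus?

Bargaining reaches the level where marginal profit last exceeds marginal disturbance cost.
That holds through level 2 (293 ≥ 199) but not at 3 (222 < 296).

2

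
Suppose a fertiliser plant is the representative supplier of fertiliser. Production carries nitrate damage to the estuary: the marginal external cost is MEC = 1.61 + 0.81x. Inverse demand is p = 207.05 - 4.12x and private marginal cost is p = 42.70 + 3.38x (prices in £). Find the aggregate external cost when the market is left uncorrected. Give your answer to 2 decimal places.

Market equilibrium (private): 42.70 + 3.38x = 207.05 - 4.12x → x_m = 21.9133.
Total external cost = ∫₀^{x_m} (1.61 + 0.81x) dx = 1.61×21.9133 + ½×0.81×21.9133² = 229.7585.

£229.76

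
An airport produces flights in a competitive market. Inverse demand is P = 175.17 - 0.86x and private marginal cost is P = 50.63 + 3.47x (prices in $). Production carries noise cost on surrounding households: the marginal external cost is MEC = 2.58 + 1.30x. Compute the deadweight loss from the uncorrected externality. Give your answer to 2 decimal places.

Market equilibrium (private): 50.63 + 3.47x = 175.17 - 0.86x → x_m = 28.7621.
Social marginal cost = private MC + MEC = 53.21 + 4.77x.
Set SMC = demand: 53.21 + 4.77x = 175.17 - 0.86x → x* = 21.6625.
Between x* and x_m the wedge SMC − demand runs linearly from 0 to MEC(x_m), so the loss is a triangle.
DWL = ½ × 7.0996 × 39.9708 = 141.8883.

DWL = $141.89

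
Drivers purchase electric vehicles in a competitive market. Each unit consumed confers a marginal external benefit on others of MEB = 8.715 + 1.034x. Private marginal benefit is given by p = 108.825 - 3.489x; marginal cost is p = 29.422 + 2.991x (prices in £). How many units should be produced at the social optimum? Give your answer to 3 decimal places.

Social marginal benefit = demand + MEB = 117.540 - 2.455x.
Set SMB = MC: 117.540 - 2.455x = 29.422 + 2.991x → x* = 16.1803.

x* = 16.180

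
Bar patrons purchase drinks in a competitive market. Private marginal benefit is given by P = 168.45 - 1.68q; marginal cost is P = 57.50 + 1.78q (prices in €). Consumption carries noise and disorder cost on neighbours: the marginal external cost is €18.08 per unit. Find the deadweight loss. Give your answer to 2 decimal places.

Market equilibrium (private): 57.50 + 1.78q = 168.45 - 1.68q → q_m = 32.0665.
Social marginal benefit = demand − MEC = 150.37 - 1.68q.
Set SMB = MC: 150.37 - 1.68q = 57.50 + 1.78q → q* = 26.8410.
Between q* and q_m the wedge MC − SMB runs linearly from 0 to MEC(q_m), so the loss is a triangle.
DWL = ½ × 5.2255 × 18.0800 = 47.2385.

DWL = €47.24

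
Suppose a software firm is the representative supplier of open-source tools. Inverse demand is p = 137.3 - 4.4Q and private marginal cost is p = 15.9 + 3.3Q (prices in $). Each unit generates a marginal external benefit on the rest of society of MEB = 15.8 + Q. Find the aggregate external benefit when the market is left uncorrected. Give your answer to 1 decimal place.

$373.4

Market equilibrium (private): 15.9 + 3.3Q = 137.3 - 4.4Q → Q_m = 15.7662.
Total external benefit = ∫₀^{Q_m} (15.8 + 1.0Q) dQ = 15.8×15.7662 + ½×1.0×15.7662² = 373.3925.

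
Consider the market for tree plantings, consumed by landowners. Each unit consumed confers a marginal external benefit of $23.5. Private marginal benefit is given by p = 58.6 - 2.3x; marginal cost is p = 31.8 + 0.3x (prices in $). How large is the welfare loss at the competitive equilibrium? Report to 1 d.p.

DWL = $106.2

Market equilibrium (private): 31.8 + 0.3x = 58.6 - 2.3x → x_m = 10.3077.
Social marginal benefit = demand + MEB = 82.1 - 2.3x.
Set SMB = MC: 82.1 - 2.3x = 31.8 + 0.3x → x* = 19.3462.
Between x* and x_m the wedge SMB − MC runs linearly from 0 to MEB(x_m), so the loss is a triangle.
DWL = ½ × 9.0385 × 23.5000 = 106.2024.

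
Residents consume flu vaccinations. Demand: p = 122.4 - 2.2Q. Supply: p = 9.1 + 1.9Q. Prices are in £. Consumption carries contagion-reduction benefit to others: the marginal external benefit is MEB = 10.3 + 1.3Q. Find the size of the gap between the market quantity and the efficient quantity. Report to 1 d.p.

Market equilibrium (private): 9.1 + 1.9Q = 122.4 - 2.2Q → Q_m = 27.6341.
Social marginal benefit = demand + MEB = 132.7 - 0.9Q.
Set SMB = MC: 132.7 - 0.9Q = 9.1 + 1.9Q → Q* = 44.1429.
Gap = |27.6341 − 44.1429| = 16.5088.

16.5 units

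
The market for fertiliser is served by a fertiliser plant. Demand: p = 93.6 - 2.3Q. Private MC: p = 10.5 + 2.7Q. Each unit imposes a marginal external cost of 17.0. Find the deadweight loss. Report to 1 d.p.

DWL = 28.9

Market equilibrium (private): 10.5 + 2.7Q = 93.6 - 2.3Q → Q_m = 16.6200.
Social marginal cost = private MC + MEC = 27.5 + 2.7Q.
Set SMC = demand: 27.5 + 2.7Q = 93.6 - 2.3Q → Q* = 13.2200.
The loss is the area between SMC and demand from Q* to Q_m; with linear curves that's a triangle of height MEC(Q_m).
DWL = ½ × 3.4000 × 17.0000 = 28.9000.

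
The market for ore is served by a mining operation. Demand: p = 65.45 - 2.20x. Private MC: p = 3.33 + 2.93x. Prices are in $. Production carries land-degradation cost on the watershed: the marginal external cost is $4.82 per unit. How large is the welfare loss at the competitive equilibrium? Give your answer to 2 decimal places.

Market equilibrium (private): 3.33 + 2.93x = 65.45 - 2.20x → x_m = 12.1092.
Social marginal cost = private MC + MEC = 8.15 + 2.93x.
Set SMC = demand: 8.15 + 2.93x = 65.45 - 2.20x → x* = 11.1696.
The loss is the area between SMC and demand from x* to x_m; with linear curves that's a triangle of height MEC(x_m).
DWL = ½ × 0.9396 × 4.8200 = 2.2644.

DWL = $2.26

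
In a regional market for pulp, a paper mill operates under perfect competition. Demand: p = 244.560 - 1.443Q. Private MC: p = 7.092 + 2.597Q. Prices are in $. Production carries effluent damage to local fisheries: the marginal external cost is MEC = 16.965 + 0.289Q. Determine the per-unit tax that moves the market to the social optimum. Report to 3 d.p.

tax = $31.686 per unit

Social marginal cost = private MC + MEC = 24.057 + 2.886Q.
Set SMC = demand: 24.057 + 2.886Q = 244.560 - 1.443Q → Q* = 50.9362.
The Pigouvian tax equals MEC at Q*: 16.965 + 0.289×50.9362 = 31.6856.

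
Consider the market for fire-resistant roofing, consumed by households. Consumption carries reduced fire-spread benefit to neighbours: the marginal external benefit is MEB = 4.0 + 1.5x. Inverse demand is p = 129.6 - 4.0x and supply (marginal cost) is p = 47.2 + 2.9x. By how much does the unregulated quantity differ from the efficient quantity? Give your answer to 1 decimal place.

4.1 units

Market equilibrium (private): 47.2 + 2.9x = 129.6 - 4.0x → x_m = 11.9420.
Social marginal benefit = demand + MEB = 133.6 - 2.5x.
Set SMB = MC: 133.6 - 2.5x = 47.2 + 2.9x → x* = 16.0000.
Gap = |11.9420 − 16.0000| = 4.0580.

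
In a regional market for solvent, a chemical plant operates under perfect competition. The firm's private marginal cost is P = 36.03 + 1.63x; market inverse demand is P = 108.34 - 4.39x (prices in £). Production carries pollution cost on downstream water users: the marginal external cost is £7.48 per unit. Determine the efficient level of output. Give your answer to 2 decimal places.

x* = 10.77

Social marginal cost = private MC + MEC = 43.51 + 1.63x.
Set SMC = demand: 43.51 + 1.63x = 108.34 - 4.39x → x* = 10.7691.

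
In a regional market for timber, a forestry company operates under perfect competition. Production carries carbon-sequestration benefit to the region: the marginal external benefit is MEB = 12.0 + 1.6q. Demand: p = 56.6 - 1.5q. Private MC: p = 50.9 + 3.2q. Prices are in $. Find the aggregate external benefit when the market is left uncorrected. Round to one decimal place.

$15.7

Market equilibrium (private): 50.9 + 3.2q = 56.6 - 1.5q → q_m = 1.2128.
Total external benefit = ∫₀^{q_m} (12.0 + 1.6q) dq = 12.0×1.2128 + ½×1.6×1.2128² = 15.7303.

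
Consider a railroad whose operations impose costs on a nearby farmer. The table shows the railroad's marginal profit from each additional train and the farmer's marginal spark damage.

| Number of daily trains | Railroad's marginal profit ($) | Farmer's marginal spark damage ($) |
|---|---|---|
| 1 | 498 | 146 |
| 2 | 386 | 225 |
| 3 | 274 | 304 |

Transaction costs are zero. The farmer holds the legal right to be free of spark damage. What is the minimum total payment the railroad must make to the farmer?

Efficient level: marginal profit ≥ marginal spark damage through level 2, so k* = 2.
With the farmer holding the right, the railroad must at least compensate total damage at k*: 146 + 225 = 371.

$371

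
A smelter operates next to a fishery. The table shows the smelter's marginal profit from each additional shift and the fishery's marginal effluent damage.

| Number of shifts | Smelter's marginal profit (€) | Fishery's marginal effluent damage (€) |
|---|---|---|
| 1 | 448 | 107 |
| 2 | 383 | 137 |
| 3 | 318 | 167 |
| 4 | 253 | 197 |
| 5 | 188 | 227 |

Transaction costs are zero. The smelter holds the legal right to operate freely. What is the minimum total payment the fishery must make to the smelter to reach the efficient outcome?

€188

Left alone the smelter would choose level 5 (marginal profit stays positive).
Efficient level: k* = 4 (marginal profit ≥ marginal effluent damage through 4).
The fishery must at least cover the smelter's forgone profit from cutting 5→4: 188 = 188.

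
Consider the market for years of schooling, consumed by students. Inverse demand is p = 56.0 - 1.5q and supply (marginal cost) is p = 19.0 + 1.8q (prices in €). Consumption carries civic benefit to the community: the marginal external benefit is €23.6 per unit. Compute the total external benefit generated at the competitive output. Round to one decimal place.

€264.6

Market equilibrium (private): 19.0 + 1.8q = 56.0 - 1.5q → q_m = 11.2121.
Total external benefit = MEB × q_m = 23.6 × 11.2121 = 264.6056.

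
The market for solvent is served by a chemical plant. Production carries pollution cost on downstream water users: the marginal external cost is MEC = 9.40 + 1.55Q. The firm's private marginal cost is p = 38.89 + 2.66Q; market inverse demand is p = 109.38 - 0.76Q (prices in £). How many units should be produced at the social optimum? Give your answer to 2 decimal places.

Social marginal cost = private MC + MEC = 48.29 + 4.21Q.
Set SMC = demand: 48.29 + 4.21Q = 109.38 - 0.76Q → Q* = 12.2918.

Q* = 12.29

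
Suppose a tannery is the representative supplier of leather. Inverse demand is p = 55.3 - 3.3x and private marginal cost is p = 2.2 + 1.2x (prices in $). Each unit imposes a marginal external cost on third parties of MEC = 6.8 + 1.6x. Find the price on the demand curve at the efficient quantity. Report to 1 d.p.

Social marginal cost = private MC + MEC = 9.0 + 2.8x.
Set SMC = demand: 9.0 + 2.8x = 55.3 - 3.3x → x* = 7.5902.
Consumer price on the demand curve at x*: 55.3 − 3.3×7.5902 = 30.2523.

P = $30.3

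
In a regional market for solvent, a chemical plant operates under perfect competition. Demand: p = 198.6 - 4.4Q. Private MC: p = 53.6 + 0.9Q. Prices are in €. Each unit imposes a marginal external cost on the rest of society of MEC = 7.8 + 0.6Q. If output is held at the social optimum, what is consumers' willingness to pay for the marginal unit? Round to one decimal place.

P = €96.3

Social marginal cost = private MC + MEC = 61.4 + 1.5Q.
Set SMC = demand: 61.4 + 1.5Q = 198.6 - 4.4Q → Q* = 23.2542.
Consumer price on the demand curve at Q*: 198.6 − 4.4×23.2542 = 96.2815.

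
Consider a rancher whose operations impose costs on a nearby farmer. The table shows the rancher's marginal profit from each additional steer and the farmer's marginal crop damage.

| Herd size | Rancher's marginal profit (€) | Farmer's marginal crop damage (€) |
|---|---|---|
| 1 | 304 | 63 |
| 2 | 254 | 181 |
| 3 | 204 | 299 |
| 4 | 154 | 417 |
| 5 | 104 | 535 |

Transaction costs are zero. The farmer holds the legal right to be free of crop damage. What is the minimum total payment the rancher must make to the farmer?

Efficient level: marginal profit ≥ marginal crop damage through level 2, so k* = 2.
With the farmer holding the right, the rancher must at least compensate total damage at k*: 63 + 181 = 244.

€244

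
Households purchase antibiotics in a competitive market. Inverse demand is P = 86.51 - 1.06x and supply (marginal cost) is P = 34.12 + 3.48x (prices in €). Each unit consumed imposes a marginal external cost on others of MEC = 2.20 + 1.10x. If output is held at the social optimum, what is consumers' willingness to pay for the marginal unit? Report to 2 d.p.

P = €77.08

Social marginal benefit = demand − MEC = 84.31 - 2.16x.
Set SMB = MC: 84.31 - 2.16x = 34.12 + 3.48x → x* = 8.8989.
Consumer price on the demand curve at x*: 86.51 − 1.06×8.8989 = 77.0772.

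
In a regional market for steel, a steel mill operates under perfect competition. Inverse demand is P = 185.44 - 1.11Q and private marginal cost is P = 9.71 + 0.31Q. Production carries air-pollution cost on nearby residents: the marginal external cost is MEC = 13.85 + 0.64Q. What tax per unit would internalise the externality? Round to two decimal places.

tax = 64.14 per unit

Social marginal cost = private MC + MEC = 23.56 + 0.95Q.
Set SMC = demand: 23.56 + 0.95Q = 185.44 - 1.11Q → Q* = 78.5825.
The Pigouvian tax equals MEC at Q*: 13.85 + 0.64×78.5825 = 64.1428.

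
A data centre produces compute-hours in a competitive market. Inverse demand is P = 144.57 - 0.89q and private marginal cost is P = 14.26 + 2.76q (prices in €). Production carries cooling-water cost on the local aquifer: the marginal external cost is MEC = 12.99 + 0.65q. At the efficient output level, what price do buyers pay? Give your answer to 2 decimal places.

P = €120.29

Social marginal cost = private MC + MEC = 27.25 + 3.41q.
Set SMC = demand: 27.25 + 3.41q = 144.57 - 0.89q → q* = 27.2837.
Consumer price on the demand curve at q*: 144.57 − 0.89×27.2837 = 120.2875.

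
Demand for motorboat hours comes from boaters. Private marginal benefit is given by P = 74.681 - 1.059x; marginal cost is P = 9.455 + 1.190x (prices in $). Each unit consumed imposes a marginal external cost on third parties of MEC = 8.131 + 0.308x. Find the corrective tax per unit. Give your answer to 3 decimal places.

Social marginal benefit = demand − MEC = 66.550 - 1.367x.
Set SMB = MC: 66.550 - 1.367x = 9.455 + 1.190x → x* = 22.3289.
The Pigouvian tax equals MEC at x*: 8.131 + 0.308×22.3289 = 15.0083.

tax = $15.008 per unit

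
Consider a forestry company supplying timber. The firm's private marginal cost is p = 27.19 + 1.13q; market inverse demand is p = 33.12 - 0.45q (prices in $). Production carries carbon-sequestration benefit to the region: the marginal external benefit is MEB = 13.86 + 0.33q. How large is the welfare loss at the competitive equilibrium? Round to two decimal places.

DWL = $91.19

Market equilibrium (private): 27.19 + 1.13q = 33.12 - 0.45q → q_m = 3.7532.
Social marginal cost = private MC − MEB = 13.33 + 0.80q.
Set SMC = demand: 13.33 + 0.80q = 33.12 - 0.45q → q* = 15.8320.
Height of the DWL triangle at q_m is demand(q_m) − SMC(q_m) = MEB(q_m) = 15.0985.
DWL = ½ × 12.0788 × 15.0985 = 91.1859.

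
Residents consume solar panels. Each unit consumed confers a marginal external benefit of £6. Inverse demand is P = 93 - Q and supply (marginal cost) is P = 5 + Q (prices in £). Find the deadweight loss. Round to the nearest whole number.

Market equilibrium (private): 5 + Q = 93 - Q → Q_m = 44.0000.
Social marginal benefit = demand + MEB = 99 - Q.
Set SMB = MC: 99 - Q = 5 + Q → Q* = 47.0000.
Height of the DWL triangle at Q_m is SMB(Q_m) − MC(Q_m) = MEB(Q_m) = 6.0000.
DWL = ½ × 3.0000 × 6.0000 = 9.0000.

DWL = £9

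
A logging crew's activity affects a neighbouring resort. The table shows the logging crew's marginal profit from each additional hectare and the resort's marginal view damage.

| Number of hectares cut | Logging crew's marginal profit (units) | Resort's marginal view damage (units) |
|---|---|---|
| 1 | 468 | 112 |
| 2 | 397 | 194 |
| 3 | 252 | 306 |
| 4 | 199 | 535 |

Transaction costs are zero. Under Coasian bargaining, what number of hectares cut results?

Bargaining reaches the level where marginal profit last exceeds marginal view damage.
That holds through level 2 (397 ≥ 194) but not at 3 (252 < 306).

2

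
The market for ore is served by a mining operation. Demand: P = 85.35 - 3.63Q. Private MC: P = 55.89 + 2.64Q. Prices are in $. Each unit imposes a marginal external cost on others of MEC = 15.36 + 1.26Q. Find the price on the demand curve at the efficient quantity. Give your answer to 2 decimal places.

Social marginal cost = private MC + MEC = 71.25 + 3.90Q.
Set SMC = demand: 71.25 + 3.90Q = 85.35 - 3.63Q → Q* = 1.8725.
Consumer price on the demand curve at Q*: 85.35 − 3.63×1.8725 = 78.5528.

P = $78.55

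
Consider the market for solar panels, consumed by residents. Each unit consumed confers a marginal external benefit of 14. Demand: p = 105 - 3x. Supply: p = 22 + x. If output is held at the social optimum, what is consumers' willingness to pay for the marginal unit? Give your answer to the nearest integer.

P = 32

Social marginal benefit = demand + MEB = 119 - 3x.
Set SMB = MC: 119 - 3x = 22 + x → x* = 24.2500.
Consumer price on the demand curve at x*: 105 − 3×24.2500 = 32.2500.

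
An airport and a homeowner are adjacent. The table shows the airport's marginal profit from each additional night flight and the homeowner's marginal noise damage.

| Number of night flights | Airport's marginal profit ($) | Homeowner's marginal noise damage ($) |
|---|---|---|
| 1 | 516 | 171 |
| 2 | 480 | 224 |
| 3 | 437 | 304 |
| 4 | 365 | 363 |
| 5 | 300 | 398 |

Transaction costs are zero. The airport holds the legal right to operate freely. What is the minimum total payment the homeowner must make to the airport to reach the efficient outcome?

$300

Left alone the airport would choose level 5 (marginal profit stays positive).
Efficient level: k* = 4 (marginal profit ≥ marginal noise damage through 4).
The homeowner must at least cover the airport's forgone profit from cutting 5→4: 300 = 300.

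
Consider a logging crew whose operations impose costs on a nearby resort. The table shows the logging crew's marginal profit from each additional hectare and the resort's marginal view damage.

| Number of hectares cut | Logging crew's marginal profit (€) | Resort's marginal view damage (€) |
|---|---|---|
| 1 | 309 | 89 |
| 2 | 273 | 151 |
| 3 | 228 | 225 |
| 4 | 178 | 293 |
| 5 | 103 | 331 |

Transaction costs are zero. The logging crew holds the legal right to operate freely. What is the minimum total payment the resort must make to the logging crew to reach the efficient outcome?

Left alone the logging crew would choose level 5 (marginal profit stays positive).
Efficient level: k* = 3 (marginal profit ≥ marginal view damage through 3).
The resort must at least cover the logging crew's forgone profit from cutting 5→3: 178 + 103 = 281.

€281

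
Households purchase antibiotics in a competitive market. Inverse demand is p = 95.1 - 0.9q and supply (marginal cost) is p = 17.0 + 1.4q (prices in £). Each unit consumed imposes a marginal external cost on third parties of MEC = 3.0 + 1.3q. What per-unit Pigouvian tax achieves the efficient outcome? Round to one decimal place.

Social marginal benefit = demand − MEC = 92.1 - 2.2q.
Set SMB = MC: 92.1 - 2.2q = 17.0 + 1.4q → q* = 20.8611.
The Pigouvian tax equals MEC at q*: 3.0 + 1.3×20.8611 = 30.1194.

tax = £30.1 per unit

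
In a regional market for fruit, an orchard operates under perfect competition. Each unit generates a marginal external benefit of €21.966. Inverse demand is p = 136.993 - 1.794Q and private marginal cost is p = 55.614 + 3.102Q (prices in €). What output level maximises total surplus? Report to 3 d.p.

Social marginal cost = private MC − MEB = 33.648 + 3.102Q.
Set SMC = demand: 33.648 + 3.102Q = 136.993 - 1.794Q → Q* = 21.1080.

Q* = 21.108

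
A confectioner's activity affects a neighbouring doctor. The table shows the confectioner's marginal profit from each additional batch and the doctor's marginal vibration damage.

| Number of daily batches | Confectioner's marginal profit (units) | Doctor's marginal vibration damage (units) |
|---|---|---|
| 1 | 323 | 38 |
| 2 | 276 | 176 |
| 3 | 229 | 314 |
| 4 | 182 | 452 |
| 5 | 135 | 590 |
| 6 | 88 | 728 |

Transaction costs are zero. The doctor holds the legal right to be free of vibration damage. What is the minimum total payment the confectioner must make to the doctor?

214

Efficient level: marginal profit ≥ marginal vibration damage through level 2, so k* = 2.
With the doctor holding the right, the confectioner must at least compensate total damage at k*: 38 + 176 = 214.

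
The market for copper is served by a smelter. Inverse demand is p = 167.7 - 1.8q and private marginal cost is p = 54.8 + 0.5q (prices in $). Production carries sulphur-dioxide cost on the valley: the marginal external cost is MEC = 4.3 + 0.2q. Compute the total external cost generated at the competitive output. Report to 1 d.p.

$452.0

Market equilibrium (private): 54.8 + 0.5q = 167.7 - 1.8q → q_m = 49.0870.
Total external cost = ∫₀^{q_m} (4.3 + 0.2q) dq = 4.3×49.0870 + ½×0.2×49.0870² = 452.0275.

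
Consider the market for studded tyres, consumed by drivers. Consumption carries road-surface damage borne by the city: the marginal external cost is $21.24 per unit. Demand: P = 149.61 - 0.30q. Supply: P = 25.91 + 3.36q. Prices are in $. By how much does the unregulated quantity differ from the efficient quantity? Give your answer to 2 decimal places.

Market equilibrium (private): 25.91 + 3.36q = 149.61 - 0.30q → q_m = 33.7978.
Social marginal benefit = demand − MEC = 128.37 - 0.30q.
Set SMB = MC: 128.37 - 0.30q = 25.91 + 3.36q → q* = 27.9945.
Gap = |33.7978 − 27.9945| = 5.8033.

5.80 units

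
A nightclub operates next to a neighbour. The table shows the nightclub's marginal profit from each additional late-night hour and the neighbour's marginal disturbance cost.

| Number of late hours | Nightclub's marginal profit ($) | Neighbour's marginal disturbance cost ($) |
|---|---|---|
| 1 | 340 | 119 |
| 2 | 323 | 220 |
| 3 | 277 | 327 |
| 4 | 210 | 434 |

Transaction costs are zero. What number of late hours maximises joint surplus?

2

Bargaining reaches the level where marginal profit last exceeds marginal disturbance cost.
That holds through level 2 (323 ≥ 220) but not at 3 (277 < 327).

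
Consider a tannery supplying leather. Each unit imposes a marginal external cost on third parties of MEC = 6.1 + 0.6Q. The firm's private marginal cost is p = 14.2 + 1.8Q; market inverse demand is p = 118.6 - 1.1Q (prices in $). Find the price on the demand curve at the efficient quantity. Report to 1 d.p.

P = $87.7

Social marginal cost = private MC + MEC = 20.3 + 2.4Q.
Set SMC = demand: 20.3 + 2.4Q = 118.6 - 1.1Q → Q* = 28.0857.
Consumer price on the demand curve at Q*: 118.6 − 1.1×28.0857 = 87.7057.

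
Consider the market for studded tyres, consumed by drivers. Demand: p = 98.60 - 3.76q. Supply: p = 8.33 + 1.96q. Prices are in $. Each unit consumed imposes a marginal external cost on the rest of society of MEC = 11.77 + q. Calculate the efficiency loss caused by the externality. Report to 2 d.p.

Market equilibrium (private): 8.33 + 1.96q = 98.60 - 3.76q → q_m = 15.7815.
Social marginal benefit = demand − MEC = 86.83 - 4.76q.
Set SMB = MC: 86.83 - 4.76q = 8.33 + 1.96q → q* = 11.6815.
Between q* and q_m the wedge MC − SMB runs linearly from 0 to MEC(q_m), so the loss is a triangle.
DWL = ½ × 4.1000 × 27.5515 = 56.4806.

DWL = $56.48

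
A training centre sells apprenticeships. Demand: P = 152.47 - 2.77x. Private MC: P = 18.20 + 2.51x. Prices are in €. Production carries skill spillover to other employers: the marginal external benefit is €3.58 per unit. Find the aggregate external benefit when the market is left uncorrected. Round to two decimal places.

€91.04

Market equilibrium (private): 18.20 + 2.51x = 152.47 - 2.77x → x_m = 25.4299.
Total external benefit = MEB × x_m = 3.58 × 25.4299 = 91.0390.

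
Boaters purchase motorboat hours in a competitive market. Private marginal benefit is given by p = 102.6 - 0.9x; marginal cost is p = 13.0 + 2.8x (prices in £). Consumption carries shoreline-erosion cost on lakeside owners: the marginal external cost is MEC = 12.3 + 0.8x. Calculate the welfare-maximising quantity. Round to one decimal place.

Social marginal benefit = demand − MEC = 90.3 - 1.7x.
Set SMB = MC: 90.3 - 1.7x = 13.0 + 2.8x → x* = 17.1778.

x* = 17.2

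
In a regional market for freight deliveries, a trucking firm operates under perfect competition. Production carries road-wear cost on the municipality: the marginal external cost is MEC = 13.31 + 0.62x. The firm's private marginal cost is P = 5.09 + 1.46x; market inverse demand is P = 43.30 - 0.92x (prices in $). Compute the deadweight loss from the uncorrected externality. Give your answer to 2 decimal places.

Market equilibrium (private): 5.09 + 1.46x = 43.30 - 0.92x → x_m = 16.0546.
Social marginal cost = private MC + MEC = 18.40 + 2.08x.
Set SMC = demand: 18.40 + 2.08x = 43.30 - 0.92x → x* = 8.3000.
The welfare-loss triangle has base |x_m − x*| and height MEC(x_m) (the vertical gap between SMC and demand is zero at x* and MEC at x_m).
DWL = ½ × 7.7546 × 23.2639 = 90.2011.

DWL = $90.20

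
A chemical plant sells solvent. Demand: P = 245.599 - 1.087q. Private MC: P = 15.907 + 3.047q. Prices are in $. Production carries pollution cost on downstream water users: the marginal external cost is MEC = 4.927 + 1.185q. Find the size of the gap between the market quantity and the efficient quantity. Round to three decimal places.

13.305 units

Market equilibrium (private): 15.907 + 3.047q = 245.599 - 1.087q → q_m = 55.5617.
Social marginal cost = private MC + MEC = 20.834 + 4.232q.
Set SMC = demand: 20.834 + 4.232q = 245.599 - 1.087q → q* = 42.2570.
Gap = |55.5617 − 42.2570| = 13.3047.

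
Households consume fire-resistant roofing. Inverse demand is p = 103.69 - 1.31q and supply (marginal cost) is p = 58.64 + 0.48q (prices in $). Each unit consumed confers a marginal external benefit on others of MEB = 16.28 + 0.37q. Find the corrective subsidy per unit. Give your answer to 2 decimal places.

Social marginal benefit = demand + MEB = 119.97 - 0.94q.
Set SMB = MC: 119.97 - 0.94q = 58.64 + 0.48q → q* = 43.1901.
The Pigouvian subsidy equals MEB at q*: 16.28 + 0.37×43.1901 = 32.2603.

subsidy = $32.26 per unit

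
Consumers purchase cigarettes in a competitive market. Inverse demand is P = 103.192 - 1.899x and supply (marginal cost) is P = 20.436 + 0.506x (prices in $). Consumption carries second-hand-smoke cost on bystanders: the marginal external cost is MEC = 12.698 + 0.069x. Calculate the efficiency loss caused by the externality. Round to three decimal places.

DWL = $45.912

Market equilibrium (private): 20.436 + 0.506x = 103.192 - 1.899x → x_m = 34.4100.
Social marginal benefit = demand − MEC = 90.494 - 1.968x.
Set SMB = MC: 90.494 - 1.968x = 20.436 + 0.506x → x* = 28.3177.
Height of the DWL triangle at x_m is MC(x_m) − SMB(x_m) = MEC(x_m) = 15.0723.
DWL = ½ × 6.0923 × 15.0723 = 45.9125.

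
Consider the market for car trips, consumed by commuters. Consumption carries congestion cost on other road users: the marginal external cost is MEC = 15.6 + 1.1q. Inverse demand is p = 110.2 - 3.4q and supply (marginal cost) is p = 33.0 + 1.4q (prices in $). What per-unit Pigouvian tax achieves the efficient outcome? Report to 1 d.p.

Social marginal benefit = demand − MEC = 94.6 - 4.5q.
Set SMB = MC: 94.6 - 4.5q = 33.0 + 1.4q → q* = 10.4407.
The Pigouvian tax equals MEC at q*: 15.6 + 1.1×10.4407 = 27.0848.

tax = $27.1 per unit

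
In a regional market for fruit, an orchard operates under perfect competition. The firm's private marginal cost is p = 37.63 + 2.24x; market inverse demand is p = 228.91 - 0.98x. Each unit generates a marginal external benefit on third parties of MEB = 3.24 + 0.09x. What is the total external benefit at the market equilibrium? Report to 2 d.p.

351.26

Market equilibrium (private): 37.63 + 2.24x = 228.91 - 0.98x → x_m = 59.4037.
Total external benefit = ∫₀^{x_m} (3.24 + 0.09x) dx = 3.24×59.4037 + ½×0.09×59.4037² = 351.2640.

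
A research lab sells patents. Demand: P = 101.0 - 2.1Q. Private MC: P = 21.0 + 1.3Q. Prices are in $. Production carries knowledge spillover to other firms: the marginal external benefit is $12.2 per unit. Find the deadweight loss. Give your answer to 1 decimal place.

DWL = $21.9

Market equilibrium (private): 21.0 + 1.3Q = 101.0 - 2.1Q → Q_m = 23.5294.
Social marginal cost = private MC − MEB = 8.8 + 1.3Q.
Set SMC = demand: 8.8 + 1.3Q = 101.0 - 2.1Q → Q* = 27.1176.
The welfare-loss triangle has base |Q_m − Q*| and height MEB(Q_m) (the vertical gap between SMC and demand is zero at Q* and MEB at Q_m).
DWL = ½ × 3.5882 × 12.2000 = 21.8880.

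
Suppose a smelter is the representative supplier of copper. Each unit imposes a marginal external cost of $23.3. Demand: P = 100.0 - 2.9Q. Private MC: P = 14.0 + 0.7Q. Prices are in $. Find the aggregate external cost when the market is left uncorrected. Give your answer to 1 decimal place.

$556.6

Market equilibrium (private): 14.0 + 0.7Q = 100.0 - 2.9Q → Q_m = 23.8889.
Total external cost = MEC × Q_m = 23.3 × 23.8889 = 556.6114.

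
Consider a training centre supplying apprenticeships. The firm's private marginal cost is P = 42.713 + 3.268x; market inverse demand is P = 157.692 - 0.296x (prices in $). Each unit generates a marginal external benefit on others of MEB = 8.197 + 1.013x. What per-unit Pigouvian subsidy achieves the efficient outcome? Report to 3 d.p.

subsidy = $57.110 per unit

Social marginal cost = private MC − MEB = 34.516 + 2.255x.
Set SMC = demand: 34.516 + 2.255x = 157.692 - 0.296x → x* = 48.2854.
The Pigouvian subsidy equals MEB at x*: 8.197 + 1.013×48.2854 = 57.1101.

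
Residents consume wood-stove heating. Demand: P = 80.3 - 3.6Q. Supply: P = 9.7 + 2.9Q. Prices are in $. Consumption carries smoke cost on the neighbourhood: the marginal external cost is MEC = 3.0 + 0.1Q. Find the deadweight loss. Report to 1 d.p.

Market equilibrium (private): 9.7 + 2.9Q = 80.3 - 3.6Q → Q_m = 10.8615.
Social marginal benefit = demand − MEC = 77.3 - 3.7Q.
Set SMB = MC: 77.3 - 3.7Q = 9.7 + 2.9Q → Q* = 10.2424.
Between Q* and Q_m the wedge MC − SMB runs linearly from 0 to MEC(Q_m), so the loss is a triangle.
DWL = ½ × 0.6191 × 4.0862 = 1.2649.

DWL = $1.3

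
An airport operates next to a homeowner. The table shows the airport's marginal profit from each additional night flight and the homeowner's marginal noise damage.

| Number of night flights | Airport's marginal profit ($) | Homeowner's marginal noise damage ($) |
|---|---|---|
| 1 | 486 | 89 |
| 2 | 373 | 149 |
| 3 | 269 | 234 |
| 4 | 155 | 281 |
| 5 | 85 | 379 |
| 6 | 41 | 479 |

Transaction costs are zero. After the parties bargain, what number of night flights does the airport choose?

3

Bargaining reaches the level where marginal profit last exceeds marginal noise damage.
That holds through level 3 (269 ≥ 234) but not at 4 (155 < 281).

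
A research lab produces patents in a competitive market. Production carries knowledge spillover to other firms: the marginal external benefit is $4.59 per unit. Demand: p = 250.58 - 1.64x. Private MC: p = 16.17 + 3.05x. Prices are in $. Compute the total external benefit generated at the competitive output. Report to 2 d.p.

$229.41

Market equilibrium (private): 16.17 + 3.05x = 250.58 - 1.64x → x_m = 49.9808.
Total external benefit = MEB × x_m = 4.59 × 49.9808 = 229.4119.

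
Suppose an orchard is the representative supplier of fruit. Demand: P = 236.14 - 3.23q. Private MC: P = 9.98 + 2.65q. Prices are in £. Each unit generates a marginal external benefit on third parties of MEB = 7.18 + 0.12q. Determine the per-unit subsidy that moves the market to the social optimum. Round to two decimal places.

Social marginal cost = private MC − MEB = 2.80 + 2.53q.
Set SMC = demand: 2.80 + 2.53q = 236.14 - 3.23q → q* = 40.5104.
The Pigouvian subsidy equals MEB at q*: 7.18 + 0.12×40.5104 = 12.0412.

subsidy = £12.04 per unit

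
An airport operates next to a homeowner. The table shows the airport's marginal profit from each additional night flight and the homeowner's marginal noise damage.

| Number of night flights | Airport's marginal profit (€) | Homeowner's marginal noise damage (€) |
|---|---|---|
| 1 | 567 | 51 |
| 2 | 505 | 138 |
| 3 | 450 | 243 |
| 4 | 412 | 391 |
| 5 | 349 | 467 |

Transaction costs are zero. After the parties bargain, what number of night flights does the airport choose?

4

Bargaining reaches the level where marginal profit last exceeds marginal noise damage.
That holds through level 4 (412 ≥ 391) but not at 5 (349 < 467).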